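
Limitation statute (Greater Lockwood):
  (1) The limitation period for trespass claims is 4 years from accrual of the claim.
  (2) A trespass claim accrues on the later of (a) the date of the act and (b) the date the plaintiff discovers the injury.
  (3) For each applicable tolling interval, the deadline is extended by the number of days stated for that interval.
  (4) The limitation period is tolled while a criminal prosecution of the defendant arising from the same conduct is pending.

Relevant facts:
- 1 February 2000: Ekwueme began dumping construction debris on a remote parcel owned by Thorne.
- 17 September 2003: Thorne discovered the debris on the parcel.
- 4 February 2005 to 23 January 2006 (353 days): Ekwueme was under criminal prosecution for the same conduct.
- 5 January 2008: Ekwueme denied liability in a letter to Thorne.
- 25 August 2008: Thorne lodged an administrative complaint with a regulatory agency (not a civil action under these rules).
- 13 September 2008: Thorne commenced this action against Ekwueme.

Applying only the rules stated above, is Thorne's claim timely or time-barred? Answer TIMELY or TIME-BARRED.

Because discovery on 17 September 2003 post-dates the 1 February 2000 act, accrual under the later-of rule falls on 17 September 2003.
Adding the 4 years base period to 17 September 2003 gives a deadline of 17 September 2007, before any tolling.
The period was tolled for 353 days by the pending criminal prosecution (4 February 2005 to 23 January 2006), pushing the deadline to 4 September 2008.
Nothing else in the chronology tolls or restarts the period.
The 13 September 2008 filing falls after the 4 September 2008 deadline; the claim is time-barred.

TIME-BARRED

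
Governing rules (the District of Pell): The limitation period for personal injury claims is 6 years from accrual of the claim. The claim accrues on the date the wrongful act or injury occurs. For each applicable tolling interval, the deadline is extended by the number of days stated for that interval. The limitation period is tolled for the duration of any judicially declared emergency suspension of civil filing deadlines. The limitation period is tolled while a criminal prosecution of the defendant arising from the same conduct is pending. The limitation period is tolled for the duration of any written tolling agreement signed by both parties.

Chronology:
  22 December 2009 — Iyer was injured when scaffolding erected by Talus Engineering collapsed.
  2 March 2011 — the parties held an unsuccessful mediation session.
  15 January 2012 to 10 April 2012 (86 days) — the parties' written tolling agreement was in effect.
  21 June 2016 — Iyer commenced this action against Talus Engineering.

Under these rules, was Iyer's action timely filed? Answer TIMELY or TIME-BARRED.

TIME-BARRED

The claim accrued on 22 December 2009, when the wrongful act occurred.
Adding the 6 years base period to 22 December 2009 gives a deadline of 22 December 2015, before any tolling.
The written tolling agreement from 15 January 2012 to 10 April 2012 tolled the period for 86 days, extending the deadline to 17 March 2016.
The other events in the timeline have no effect on the limitation period under the stated rules.
The 21 June 2016 filing falls after the 17 March 2016 deadline; the claim is time-barred.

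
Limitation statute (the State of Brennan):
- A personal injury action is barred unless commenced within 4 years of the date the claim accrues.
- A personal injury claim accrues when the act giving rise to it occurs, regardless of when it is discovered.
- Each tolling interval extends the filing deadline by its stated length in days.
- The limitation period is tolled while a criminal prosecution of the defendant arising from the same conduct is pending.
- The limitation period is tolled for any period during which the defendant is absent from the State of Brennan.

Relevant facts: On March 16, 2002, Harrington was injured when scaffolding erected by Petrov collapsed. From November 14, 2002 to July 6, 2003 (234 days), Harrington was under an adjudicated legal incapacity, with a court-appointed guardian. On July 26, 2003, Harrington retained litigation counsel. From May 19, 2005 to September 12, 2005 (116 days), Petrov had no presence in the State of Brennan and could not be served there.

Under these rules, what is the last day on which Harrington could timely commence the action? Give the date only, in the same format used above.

The claim accrued on March 16, 2002, when the wrongful act occurred.
4 years from March 16, 2002 is March 16, 2006.
Because the defendant's absence from the jurisdiction ran from May 19, 2005 to September 12, 2005, the deadline is extended by 116 days to July 10, 2006.
Although the plaintiff's incapacity ran from November 14, 2002 to July 6, 2003, the stated rules do not make that a tolling event, so it is disregarded.
None of the other events listed affects the running of the period under the stated rules.

July 10, 2006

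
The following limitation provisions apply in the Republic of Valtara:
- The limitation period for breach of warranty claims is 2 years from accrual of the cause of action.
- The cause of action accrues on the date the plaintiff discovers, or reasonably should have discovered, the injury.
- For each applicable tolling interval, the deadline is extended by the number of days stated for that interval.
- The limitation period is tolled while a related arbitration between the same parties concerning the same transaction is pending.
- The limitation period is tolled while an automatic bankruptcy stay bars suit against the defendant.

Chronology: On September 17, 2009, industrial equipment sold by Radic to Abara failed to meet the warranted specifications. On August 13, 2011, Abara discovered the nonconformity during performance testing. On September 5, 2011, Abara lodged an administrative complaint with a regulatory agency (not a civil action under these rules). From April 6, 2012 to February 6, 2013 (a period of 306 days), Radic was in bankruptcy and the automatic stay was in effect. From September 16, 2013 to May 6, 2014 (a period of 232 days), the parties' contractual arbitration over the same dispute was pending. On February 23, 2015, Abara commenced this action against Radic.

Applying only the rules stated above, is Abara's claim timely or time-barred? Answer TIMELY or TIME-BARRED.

TIME-BARRED

The claim did not accrue until Abara discovered the injury on August 13, 2011; the September 17, 2009 act date does not start the clock under the stated rule.
2 years from August 13, 2011 is August 13, 2013.
Because the automatic bankruptcy stay ran from April 6, 2012 to February 6, 2013, the deadline is extended by 306 days to June 15, 2014.
The pending related arbitration from September 16, 2013 to May 6, 2014 tolled the period for 232 days, extending the deadline to February 2, 2015.
None of the other events listed affects the running of the period under the stated rules.
Filing on February 23, 2015 missed the February 2, 2015 deadline — the action is time-barred.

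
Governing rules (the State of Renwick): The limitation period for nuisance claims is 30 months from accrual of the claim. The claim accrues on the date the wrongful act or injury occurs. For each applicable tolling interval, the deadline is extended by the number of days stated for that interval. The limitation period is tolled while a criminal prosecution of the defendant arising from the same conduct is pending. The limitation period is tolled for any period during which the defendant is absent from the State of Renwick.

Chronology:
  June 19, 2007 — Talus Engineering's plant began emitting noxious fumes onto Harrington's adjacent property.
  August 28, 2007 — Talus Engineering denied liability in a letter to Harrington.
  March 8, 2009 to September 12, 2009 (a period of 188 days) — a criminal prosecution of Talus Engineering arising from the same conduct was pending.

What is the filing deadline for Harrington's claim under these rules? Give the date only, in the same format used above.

The limitation period began to run on June 19, 2007.
Adding the 30 months base period to June 19, 2007 gives a deadline of December 19, 2009, before any tolling.
Because the pending criminal prosecution ran from March 8, 2009 to September 12, 2009, the deadline is extended by 188 days to June 25, 2010.
Nothing else in the chronology tolls or restarts the period.

June 25, 2010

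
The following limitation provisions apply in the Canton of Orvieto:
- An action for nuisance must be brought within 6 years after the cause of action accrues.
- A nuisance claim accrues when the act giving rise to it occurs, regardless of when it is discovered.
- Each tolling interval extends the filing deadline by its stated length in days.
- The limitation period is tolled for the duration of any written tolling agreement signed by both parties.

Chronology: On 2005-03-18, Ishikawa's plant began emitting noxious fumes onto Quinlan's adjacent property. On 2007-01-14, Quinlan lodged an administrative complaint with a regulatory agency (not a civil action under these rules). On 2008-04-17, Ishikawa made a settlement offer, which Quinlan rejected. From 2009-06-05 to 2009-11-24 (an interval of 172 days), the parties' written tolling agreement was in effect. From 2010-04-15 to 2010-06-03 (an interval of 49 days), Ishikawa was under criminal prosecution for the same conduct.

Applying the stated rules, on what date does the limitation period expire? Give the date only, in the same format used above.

The cause of action accrued on 2005-03-18, the date of the act.
Adding the 6 years base period to 2005-03-18 gives a deadline of 2011-03-18, before any tolling.
The written tolling agreement from 2009-06-05 to 2009-11-24 tolled the period for 172 days, extending the deadline to 2011-09-06.
Although a criminal prosecution ran from 2010-04-15 to 2010-06-03, the stated rules do not make that a tolling event, so it is disregarded.
The other events in the timeline have no effect on the limitation period under the stated rules.

2011-09-06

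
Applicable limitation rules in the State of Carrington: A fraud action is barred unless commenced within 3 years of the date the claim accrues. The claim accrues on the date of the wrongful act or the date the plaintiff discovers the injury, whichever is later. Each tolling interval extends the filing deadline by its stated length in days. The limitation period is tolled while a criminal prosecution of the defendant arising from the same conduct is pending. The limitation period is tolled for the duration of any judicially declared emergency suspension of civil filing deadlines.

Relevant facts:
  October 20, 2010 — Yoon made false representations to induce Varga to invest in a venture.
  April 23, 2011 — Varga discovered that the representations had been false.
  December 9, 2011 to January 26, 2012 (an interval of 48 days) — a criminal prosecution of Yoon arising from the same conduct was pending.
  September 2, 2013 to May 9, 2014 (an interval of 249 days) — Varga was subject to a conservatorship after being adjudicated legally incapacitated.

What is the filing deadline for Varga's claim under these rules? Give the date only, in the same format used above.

June 10, 2014

Taking the later of the act (October 20, 2010) and discovery (April 23, 2011), the claim accrued on April 23, 2011.
The untolled deadline — 3 years after April 23, 2011 — is April 23, 2014.
Because the pending criminal prosecution ran from December 9, 2011 to January 26, 2012, the deadline is extended by 48 days to June 10, 2014.
Although the plaintiff's incapacity ran from September 2, 2013 to May 9, 2014, the stated rules do not make that a tolling event, so it is disregarded.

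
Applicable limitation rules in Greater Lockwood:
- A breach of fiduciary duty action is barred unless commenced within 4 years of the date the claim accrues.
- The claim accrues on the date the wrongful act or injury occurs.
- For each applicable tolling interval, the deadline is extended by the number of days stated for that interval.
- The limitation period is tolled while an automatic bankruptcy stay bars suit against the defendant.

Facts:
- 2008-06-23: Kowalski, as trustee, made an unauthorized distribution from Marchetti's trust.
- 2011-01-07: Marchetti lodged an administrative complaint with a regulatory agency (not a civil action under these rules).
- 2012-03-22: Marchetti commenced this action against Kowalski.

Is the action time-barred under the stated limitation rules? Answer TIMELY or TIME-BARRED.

The limitation period began to run on 2008-06-23.
The untolled deadline — 4 years after 2008-06-23 — is 2012-06-23.
The other events in the timeline have no effect on the limitation period under the stated rules.
The 2012-03-22 filing precedes the 2012-06-23 deadline; the claim is timely.

TIMELY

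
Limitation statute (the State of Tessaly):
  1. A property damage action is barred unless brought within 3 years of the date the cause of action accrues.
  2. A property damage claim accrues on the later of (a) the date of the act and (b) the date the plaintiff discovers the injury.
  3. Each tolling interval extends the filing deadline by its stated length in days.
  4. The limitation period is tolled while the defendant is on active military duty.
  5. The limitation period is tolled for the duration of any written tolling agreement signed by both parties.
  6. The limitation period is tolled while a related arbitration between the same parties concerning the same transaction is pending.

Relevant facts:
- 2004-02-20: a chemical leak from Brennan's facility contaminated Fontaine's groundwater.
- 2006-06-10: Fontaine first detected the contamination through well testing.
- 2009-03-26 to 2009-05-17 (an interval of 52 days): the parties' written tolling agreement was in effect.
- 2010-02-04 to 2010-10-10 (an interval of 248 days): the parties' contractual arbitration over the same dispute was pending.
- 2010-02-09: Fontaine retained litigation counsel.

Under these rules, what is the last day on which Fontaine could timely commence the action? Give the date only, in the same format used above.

2009-08-01

Taking the later of the act (2004-02-20) and discovery (2006-06-10), the claim accrued on 2006-06-10.
3 years from 2006-06-10 is 2009-06-10.
Because the written tolling agreement ran from 2009-03-26 to 2009-05-17, the deadline is extended by 52 days to 2009-08-01.
The pending related arbitration from 2010-02-04 to 2010-10-10 began after the period had already run on 2009-08-01, so it has no tolling effect.
None of the other events listed affects the running of the period under the stated rules.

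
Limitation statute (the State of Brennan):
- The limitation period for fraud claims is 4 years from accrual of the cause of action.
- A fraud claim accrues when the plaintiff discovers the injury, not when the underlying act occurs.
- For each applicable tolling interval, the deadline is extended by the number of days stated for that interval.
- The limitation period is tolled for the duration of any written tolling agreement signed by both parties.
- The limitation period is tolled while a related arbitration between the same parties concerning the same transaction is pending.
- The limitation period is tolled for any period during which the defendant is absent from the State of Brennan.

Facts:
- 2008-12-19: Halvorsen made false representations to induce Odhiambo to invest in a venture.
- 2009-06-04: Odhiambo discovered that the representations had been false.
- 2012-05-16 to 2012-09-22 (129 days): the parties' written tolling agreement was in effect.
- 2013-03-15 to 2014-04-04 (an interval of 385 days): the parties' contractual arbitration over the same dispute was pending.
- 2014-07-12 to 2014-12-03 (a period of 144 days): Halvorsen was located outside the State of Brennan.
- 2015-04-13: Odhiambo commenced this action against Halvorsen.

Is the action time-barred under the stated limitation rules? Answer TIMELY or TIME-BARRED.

Accrual is tied to discovery, so the period began on 2009-06-04 rather than on 2008-12-19 when the act occurred.
The untolled deadline — 4 years after 2009-06-04 — is 2013-06-04.
The written tolling agreement from 2012-05-16 to 2012-09-22 tolled the period for 129 days, extending the deadline to 2013-10-11.
Because the pending related arbitration ran from 2013-03-15 to 2014-04-04, the deadline is extended by 385 days to 2014-10-31.
The period was tolled for 144 days by the defendant's absence from the jurisdiction (2014-07-12 to 2014-12-03), pushing the deadline to 2015-03-24.
The 2015-04-13 filing falls after the 2015-03-24 deadline; the claim is time-barred.

TIME-BARRED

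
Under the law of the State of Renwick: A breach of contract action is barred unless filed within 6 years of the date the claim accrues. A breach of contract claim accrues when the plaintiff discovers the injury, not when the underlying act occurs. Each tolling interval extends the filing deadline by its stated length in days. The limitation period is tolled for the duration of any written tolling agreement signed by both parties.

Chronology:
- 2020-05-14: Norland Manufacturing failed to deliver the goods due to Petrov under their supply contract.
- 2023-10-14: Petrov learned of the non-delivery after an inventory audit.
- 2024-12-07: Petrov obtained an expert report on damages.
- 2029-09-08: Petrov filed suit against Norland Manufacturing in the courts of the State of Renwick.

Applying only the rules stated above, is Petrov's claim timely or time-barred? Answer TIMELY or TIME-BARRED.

TIMELY

Accrual is tied to discovery, so the period began on 2023-10-14 rather than on 2020-05-14 when the act occurred.
6 years from 2023-10-14 is 2029-10-14.
None of the other events listed affects the running of the period under the stated rules.
The 2029-09-08 filing precedes the 2029-10-14 deadline; the claim is timely.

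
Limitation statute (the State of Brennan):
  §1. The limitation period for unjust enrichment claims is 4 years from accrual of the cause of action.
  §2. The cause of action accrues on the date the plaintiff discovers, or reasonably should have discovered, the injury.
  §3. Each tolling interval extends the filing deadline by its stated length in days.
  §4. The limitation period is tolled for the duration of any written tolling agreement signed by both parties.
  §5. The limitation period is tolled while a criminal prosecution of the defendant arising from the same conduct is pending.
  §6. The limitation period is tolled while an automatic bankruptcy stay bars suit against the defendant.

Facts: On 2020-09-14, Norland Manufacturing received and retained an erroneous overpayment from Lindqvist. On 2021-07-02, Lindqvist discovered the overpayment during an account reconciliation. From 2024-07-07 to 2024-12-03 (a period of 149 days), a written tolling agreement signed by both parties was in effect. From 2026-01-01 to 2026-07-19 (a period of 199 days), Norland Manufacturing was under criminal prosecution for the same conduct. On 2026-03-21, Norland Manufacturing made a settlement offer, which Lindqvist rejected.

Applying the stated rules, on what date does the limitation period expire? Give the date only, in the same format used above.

2025-11-28

Accrual is tied to discovery, so the period began on 2021-07-02 rather than on 2020-09-14 when the act occurred.
The untolled deadline — 4 years after 2021-07-02 — is 2025-07-02.
The written tolling agreement from 2024-07-07 to 2024-12-03 tolled the period for 149 days, extending the deadline to 2025-11-28.
By the time the pending criminal prosecution began on 2026-01-01, the limitation period had already expired on 2025-11-28; that interval cannot revive it.
The other events in the timeline have no effect on the limitation period under the stated rules.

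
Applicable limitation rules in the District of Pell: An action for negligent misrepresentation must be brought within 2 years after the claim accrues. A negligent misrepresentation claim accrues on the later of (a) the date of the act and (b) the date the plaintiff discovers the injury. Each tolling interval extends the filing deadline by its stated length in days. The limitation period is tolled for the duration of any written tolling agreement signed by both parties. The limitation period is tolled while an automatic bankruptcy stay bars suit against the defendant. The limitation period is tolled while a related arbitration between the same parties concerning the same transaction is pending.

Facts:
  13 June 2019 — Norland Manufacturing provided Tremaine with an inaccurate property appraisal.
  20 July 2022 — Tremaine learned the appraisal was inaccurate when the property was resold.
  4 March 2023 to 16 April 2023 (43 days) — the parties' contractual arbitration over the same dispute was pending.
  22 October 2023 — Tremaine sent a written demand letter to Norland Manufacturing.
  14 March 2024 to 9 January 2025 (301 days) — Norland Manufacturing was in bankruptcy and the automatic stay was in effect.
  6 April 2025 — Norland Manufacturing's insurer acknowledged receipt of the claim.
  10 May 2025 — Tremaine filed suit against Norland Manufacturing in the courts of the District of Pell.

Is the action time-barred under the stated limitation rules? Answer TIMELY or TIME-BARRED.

TIMELY

Because discovery on 20 July 2022 post-dates the 13 June 2019 act, accrual under the later-of rule falls on 20 July 2022.
The untolled deadline — 2 years after 20 July 2022 — is 20 July 2024.
The period was tolled for 43 days by the pending related arbitration (4 March 2023 to 16 April 2023), pushing the deadline to 1 September 2024.
The period was tolled for 301 days by the automatic bankruptcy stay (14 March 2024 to 9 January 2025), pushing the deadline to 29 June 2025.
The other events in the timeline have no effect on the limitation period under the stated rules.
Filing on 10 May 2025 beat the 29 June 2025 deadline — the action is timely.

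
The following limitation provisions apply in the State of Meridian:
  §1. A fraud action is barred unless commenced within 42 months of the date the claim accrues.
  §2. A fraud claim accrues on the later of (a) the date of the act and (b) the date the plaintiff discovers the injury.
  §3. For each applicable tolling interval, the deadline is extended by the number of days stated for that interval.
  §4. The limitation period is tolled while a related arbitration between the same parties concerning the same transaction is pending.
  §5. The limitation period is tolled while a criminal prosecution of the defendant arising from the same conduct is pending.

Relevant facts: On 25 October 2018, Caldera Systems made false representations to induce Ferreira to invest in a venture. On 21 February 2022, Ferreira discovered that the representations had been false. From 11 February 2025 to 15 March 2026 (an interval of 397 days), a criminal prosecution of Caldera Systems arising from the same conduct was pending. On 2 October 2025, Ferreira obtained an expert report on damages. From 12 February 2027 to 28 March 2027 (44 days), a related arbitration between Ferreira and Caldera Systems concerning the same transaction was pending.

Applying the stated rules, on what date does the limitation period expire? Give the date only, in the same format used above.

22 September 2026

The claim accrued on 21 February 2022 — the later of the 25 October 2018 act and the 21 February 2022 discovery.
The untolled deadline — 42 months after 21 February 2022 — is 21 August 2025.
The period was tolled for 397 days by the pending criminal prosecution (11 February 2025 to 15 March 2026), pushing the deadline to 22 September 2026.
The pending related arbitration starting 12 February 2027 came too late — the period had run on 22 September 2026 — and so does not extend the deadline.
The other events in the timeline have no effect on the limitation period under the stated rules.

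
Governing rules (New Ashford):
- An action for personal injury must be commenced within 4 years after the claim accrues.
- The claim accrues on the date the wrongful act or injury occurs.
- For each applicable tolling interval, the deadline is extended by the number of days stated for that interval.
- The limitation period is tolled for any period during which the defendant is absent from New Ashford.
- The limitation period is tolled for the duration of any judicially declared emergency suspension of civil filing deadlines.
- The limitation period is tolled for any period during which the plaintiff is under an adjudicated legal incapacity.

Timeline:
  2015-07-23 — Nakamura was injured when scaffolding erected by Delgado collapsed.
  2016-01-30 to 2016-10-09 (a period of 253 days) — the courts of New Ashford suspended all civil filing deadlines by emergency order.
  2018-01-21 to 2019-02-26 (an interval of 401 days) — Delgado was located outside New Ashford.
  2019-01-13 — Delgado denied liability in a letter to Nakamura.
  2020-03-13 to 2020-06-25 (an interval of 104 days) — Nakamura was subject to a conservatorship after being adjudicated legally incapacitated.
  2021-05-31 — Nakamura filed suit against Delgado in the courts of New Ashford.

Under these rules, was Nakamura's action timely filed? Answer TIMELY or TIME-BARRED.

TIMELY

The claim accrued on 2015-07-23, when the wrongful act occurred.
Adding the 4 years base period to 2015-07-23 gives a deadline of 2019-07-23, before any tolling.
The period was tolled for 253 days by the emergency suspension of filing deadlines (2016-01-30 to 2016-10-09), pushing the deadline to 2020-04-01.
The period was tolled for 401 days by the defendant's absence from the jurisdiction (2018-01-21 to 2019-02-26), pushing the deadline to 2021-05-07.
The period was tolled for 104 days by the plaintiff's legal incapacity (2020-03-13 to 2020-06-25), pushing the deadline to 2021-08-19.
None of the other events listed affects the running of the period under the stated rules.
Nakamura filed on 2021-05-31, before the 2021-08-19 deadline, so the action is timely.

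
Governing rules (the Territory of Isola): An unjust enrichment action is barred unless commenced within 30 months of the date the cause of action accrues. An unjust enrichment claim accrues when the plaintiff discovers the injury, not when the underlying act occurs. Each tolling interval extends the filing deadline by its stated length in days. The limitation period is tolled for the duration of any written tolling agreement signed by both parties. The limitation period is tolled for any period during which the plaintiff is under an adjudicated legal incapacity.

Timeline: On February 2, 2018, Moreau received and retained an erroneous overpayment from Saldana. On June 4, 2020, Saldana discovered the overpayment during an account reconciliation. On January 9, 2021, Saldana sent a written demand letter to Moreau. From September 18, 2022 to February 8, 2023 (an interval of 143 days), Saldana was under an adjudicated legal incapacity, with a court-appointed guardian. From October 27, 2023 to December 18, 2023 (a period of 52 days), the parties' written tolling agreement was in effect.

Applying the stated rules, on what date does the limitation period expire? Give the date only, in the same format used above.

April 26, 2023

The claim did not accrue until Saldana discovered the injury on June 4, 2020; the February 2, 2018 act date does not start the clock under the stated rule.
The untolled deadline — 30 months after June 4, 2020 — is December 4, 2022.
The plaintiff's legal incapacity from September 18, 2022 to February 8, 2023 tolled the period for 143 days, extending the deadline to April 26, 2023.
By the time the written tolling agreement began on October 27, 2023, the limitation period had already expired on April 26, 2023; that interval cannot revive it.
The other events in the timeline have no effect on the limitation period under the stated rules.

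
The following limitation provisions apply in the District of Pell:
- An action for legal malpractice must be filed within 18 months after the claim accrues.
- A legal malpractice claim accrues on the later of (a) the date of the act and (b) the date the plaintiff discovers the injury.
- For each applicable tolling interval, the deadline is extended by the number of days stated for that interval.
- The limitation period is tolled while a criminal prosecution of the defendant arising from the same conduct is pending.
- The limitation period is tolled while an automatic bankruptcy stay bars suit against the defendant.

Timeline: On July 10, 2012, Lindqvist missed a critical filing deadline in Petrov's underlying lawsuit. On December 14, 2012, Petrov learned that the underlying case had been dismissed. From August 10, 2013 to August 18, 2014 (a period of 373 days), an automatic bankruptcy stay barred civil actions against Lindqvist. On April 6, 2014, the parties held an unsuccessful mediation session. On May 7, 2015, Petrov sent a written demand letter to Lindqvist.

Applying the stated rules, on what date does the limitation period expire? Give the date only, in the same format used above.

June 22, 2015

Taking the later of the act (July 10, 2012) and discovery (December 14, 2012), the claim accrued on December 14, 2012.
18 months from December 14, 2012 is June 14, 2014.
Because the automatic bankruptcy stay ran from August 10, 2013 to August 18, 2014, the deadline is extended by 373 days to June 22, 2015.
The other events in the timeline have no effect on the limitation period under the stated rules.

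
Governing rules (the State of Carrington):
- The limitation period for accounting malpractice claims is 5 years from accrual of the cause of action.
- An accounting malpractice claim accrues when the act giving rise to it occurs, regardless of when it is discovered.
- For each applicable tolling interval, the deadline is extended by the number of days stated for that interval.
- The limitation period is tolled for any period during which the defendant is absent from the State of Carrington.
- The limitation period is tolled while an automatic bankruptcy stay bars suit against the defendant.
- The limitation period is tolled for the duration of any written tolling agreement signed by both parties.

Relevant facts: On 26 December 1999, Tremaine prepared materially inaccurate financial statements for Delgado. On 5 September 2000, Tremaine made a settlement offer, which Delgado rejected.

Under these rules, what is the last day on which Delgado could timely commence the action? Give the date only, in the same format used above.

The limitation period began to run on 26 December 1999.
The untolled deadline — 5 years after 26 December 1999 — is 26 December 2004.
None of the other events listed affects the running of the period under the stated rules.

26 December 2004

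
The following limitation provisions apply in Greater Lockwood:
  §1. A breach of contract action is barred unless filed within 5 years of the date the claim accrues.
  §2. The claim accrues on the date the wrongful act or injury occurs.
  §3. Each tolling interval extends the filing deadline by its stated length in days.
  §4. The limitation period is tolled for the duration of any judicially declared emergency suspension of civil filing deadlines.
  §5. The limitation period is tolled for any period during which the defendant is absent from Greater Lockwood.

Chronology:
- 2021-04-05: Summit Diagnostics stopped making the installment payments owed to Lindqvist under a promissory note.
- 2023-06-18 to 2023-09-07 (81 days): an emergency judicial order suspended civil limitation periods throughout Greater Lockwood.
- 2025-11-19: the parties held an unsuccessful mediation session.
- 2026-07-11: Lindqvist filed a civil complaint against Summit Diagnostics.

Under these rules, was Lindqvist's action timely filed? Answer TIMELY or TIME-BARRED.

TIME-BARRED

The claim accrued on 2021-04-05, when the wrongful act occurred.
Adding the 5 years base period to 2021-04-05 gives a deadline of 2026-04-05, before any tolling.
Because the emergency suspension of filing deadlines ran from 2023-06-18 to 2023-09-07, the deadline is extended by 81 days to 2026-06-25.
Nothing else in the chronology tolls or restarts the period.
Lindqvist filed on 2026-07-11, after the 2026-06-25 deadline, so the action is time-barred.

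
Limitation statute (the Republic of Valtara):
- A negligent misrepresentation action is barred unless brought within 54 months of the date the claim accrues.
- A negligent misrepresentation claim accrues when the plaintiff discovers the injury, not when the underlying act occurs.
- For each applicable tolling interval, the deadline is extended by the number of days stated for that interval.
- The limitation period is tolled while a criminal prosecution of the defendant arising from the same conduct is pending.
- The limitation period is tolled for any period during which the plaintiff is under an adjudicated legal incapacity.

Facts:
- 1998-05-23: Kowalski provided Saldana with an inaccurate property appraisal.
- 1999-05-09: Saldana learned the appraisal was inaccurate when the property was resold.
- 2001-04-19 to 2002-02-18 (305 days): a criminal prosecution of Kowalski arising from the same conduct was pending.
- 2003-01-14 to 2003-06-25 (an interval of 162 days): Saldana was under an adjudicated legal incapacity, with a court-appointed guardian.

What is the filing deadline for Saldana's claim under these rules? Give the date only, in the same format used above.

2005-02-18

Under the discovery rule, the claim accrued on 1999-05-09, when Saldana discovered the injury — not on the 1998-05-23 date of the underlying act.
The untolled deadline — 54 months after 1999-05-09 — is 2003-11-09.
Because the pending criminal prosecution ran from 2001-04-19 to 2002-02-18, the deadline is extended by 305 days to 2004-09-09.
The plaintiff's legal incapacity from 2003-01-14 to 2003-06-25 tolled the period for 162 days, extending the deadline to 2005-02-18.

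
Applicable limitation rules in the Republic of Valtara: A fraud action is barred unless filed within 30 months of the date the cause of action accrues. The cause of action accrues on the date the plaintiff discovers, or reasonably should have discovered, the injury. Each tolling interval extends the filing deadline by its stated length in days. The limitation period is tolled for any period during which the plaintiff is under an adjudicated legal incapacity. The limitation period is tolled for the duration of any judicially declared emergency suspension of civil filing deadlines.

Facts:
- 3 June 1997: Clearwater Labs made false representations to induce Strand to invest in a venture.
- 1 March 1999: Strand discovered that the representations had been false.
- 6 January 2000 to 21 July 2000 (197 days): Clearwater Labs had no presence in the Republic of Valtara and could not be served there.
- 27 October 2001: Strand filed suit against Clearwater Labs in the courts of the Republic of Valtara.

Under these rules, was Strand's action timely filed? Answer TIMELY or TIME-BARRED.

Accrual is tied to discovery, so the period began on 1 March 1999 rather than on 3 June 1997 when the act occurred.
30 months from 1 March 1999 is 1 September 2001.
Although the defendant's absence ran from 6 January 2000 to 21 July 2000, the stated rules do not make that a tolling event, so it is disregarded.
Filing on 27 October 2001 missed the 1 September 2001 deadline — the action is time-barred.

TIME-BARRED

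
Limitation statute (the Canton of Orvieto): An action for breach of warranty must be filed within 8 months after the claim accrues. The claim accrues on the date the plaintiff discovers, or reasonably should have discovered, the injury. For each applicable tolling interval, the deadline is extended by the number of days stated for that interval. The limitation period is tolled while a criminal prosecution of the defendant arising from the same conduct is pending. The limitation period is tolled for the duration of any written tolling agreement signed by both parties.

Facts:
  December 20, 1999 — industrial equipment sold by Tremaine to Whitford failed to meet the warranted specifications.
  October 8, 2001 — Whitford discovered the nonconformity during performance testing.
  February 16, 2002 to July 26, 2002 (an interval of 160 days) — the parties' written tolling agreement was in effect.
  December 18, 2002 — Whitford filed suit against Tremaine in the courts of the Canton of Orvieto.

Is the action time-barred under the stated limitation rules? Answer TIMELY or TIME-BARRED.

Accrual is tied to discovery, so the period began on October 8, 2001 rather than on December 20, 1999 when the act occurred.
Adding the 8 months base period to October 8, 2001 gives a deadline of June 8, 2002, before any tolling.
The written tolling agreement from February 16, 2002 to July 26, 2002 tolled the period for 160 days, extending the deadline to November 15, 2002.
The December 18, 2002 filing falls after the November 15, 2002 deadline; the claim is time-barred.

TIME-BARRED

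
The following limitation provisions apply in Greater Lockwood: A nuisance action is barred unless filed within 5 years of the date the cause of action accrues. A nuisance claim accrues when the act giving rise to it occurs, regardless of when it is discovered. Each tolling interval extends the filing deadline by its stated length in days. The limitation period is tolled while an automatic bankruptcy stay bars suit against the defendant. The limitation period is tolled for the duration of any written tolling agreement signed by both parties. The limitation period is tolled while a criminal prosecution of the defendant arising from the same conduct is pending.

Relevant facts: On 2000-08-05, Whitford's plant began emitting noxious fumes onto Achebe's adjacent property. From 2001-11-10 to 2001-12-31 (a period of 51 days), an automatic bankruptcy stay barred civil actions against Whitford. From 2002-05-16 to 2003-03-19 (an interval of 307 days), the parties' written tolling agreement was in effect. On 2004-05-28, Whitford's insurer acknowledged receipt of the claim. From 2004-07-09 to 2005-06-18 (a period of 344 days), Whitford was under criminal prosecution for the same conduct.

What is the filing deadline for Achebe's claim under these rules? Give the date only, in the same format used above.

2007-07-08

The cause of action accrued on 2000-08-05, the date of the act.
Adding the 5 years base period to 2000-08-05 gives a deadline of 2005-08-05, before any tolling.
Because the automatic bankruptcy stay ran from 2001-11-10 to 2001-12-31, the deadline is extended by 51 days to 2005-09-25.
The written tolling agreement from 2002-05-16 to 2003-03-19 tolled the period for 307 days, extending the deadline to 2006-07-29.
The pending criminal prosecution from 2004-07-09 to 2005-06-18 tolled the period for 344 days, extending the deadline to 2007-07-08.
The other events in the timeline have no effect on the limitation period under the stated rules.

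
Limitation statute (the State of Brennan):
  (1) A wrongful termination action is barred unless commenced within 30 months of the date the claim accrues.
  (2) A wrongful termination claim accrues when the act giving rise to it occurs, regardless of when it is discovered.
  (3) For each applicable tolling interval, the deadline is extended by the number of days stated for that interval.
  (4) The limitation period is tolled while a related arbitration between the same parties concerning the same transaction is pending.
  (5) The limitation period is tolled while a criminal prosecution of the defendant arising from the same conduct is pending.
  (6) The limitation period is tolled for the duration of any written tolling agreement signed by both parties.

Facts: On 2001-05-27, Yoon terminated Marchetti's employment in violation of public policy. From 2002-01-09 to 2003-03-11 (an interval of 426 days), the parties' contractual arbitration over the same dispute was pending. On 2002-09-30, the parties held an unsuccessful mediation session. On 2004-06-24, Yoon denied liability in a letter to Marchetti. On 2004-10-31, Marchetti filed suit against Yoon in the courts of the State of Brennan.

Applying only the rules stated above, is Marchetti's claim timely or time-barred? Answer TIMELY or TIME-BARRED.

TIMELY

The limitation period began to run on 2001-05-27.
30 months from 2001-05-27 is 2003-11-27.
Because the pending related arbitration ran from 2002-01-09 to 2003-03-11, the deadline is extended by 426 days to 2005-01-26.
Nothing else in the chronology tolls or restarts the period.
Filing on 2004-10-31 beat the 2005-01-26 deadline — the action is timely.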